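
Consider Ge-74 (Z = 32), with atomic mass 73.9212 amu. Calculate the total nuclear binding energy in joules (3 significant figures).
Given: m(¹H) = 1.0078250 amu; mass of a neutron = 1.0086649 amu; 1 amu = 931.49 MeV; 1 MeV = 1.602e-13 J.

1.03e-10 J

Total constituent mass: 32 × 1.0078250 + 42 × 1.0086649 = 74.6143258 amu
Mass defect Δm = 74.6143258 − 73.9212 = 0.6931258 amu
E_B = 0.6931258 × 931.49 = 645.640 MeV
In joules: 645.640 MeV × 1.602e-13 J/MeV = 1.0343e-10 J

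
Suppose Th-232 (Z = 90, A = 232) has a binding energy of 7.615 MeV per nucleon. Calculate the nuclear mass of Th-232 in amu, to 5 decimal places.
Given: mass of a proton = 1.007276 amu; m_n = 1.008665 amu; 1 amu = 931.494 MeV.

231.98866 amu

Total binding energy = 232 × 7.615 = 1766.680 MeV
Mass defect = 1766.680 MeV / (931.494 MeV/amu) = 1.8966091 amu
Constituent mass = 90(1.007276) + 142(1.008665) = 233.885270 amu
Nuclear mass = 233.885270 − 1.8966091 = 231.9886609 amu ≈ 231.98866 amu (to 5 decimal places)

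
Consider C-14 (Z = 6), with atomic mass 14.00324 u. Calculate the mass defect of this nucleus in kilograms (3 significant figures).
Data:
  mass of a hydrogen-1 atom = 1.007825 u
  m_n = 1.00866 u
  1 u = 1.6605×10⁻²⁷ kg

Total constituent mass: 6 × 1.007825 + 8 × 1.00866 = 14.116230 u
Mass defect Δm = 14.116230 − 14.00324 = 0.112990 u
In SI units: 0.112990 u × 1.6605×10⁻²⁷ kg/u = 1.8762e-28 kg

1.88e-28 kg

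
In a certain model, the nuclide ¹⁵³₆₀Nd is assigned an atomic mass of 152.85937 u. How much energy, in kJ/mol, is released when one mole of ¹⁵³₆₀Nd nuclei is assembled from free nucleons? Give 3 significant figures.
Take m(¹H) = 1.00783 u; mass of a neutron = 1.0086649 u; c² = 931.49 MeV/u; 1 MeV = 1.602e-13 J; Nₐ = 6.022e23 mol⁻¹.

Mass of separated nucleons = 60(1.00783) + 93(1.0086649) = 60.46980 + 93.8058357 = 154.2756357 u
Δm = 154.2756357 − 152.85937 = 1.4162657 u
E_B = 1.4162657 × 931.49 = 1319.24 MeV
Per nucleus in joules: 1319.24 MeV × 1.602e-13 J/MeV = 2.1134e-10 J
Per mole: 2.1134e-10 J × 6.022e23 mol⁻¹ = 1.2727e+14 J/mol

1.27e+11 kJ/mol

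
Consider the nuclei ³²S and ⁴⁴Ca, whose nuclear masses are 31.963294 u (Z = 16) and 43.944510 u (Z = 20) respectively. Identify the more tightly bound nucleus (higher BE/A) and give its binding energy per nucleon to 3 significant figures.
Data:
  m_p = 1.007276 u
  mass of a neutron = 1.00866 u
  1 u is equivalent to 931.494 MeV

⁴⁴Ca; 8.66 MeV/nucleon

³²S: Σm = 16(1.007276) + 16(1.00866) = 32.254976 u; Δm = 0.291682 u; E_B = 271.70 MeV; E_B/A = 8.491 MeV
⁴⁴Ca: Σm = 20(1.007276) + 24(1.00866) = 44.353360 u; Δm = 0.408850 u; E_B = 380.84 MeV; E_B/A = 8.655 MeV
⁴⁴Ca has the higher binding energy per nucleon, so it is the more tightly bound nucleus.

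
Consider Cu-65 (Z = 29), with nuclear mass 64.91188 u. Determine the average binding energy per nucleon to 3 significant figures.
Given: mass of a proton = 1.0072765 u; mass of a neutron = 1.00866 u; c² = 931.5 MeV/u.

8.75 MeV/nucleon

Z = 29, so N = A − Z = 65 − 29 = 36.
Σm = 29·m_p + 36·m_n = 29.2110185 + 36.31176 = 65.5227785 u
The mass defect is 65.5227785 − 64.91188 = 0.6108985 u.
Binding energy = Δm·c² = 0.6108985 × 931.5 MeV/u = 569.052 MeV
Per nucleon: 569.052 / 65 = 8.7546 MeV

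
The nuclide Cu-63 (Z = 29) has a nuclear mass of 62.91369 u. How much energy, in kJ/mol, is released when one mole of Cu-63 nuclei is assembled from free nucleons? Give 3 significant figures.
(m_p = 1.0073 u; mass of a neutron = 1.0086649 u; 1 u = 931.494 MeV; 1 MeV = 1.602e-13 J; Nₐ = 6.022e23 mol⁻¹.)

5.33e+10 kJ/mol

Σm = 29·m_p + 34·m_n = 29.2117 + 34.2946066 = 63.5063066 u
The mass defect is 63.5063066 − 62.91369 = 0.5926166 u.
E_B = 0.5926166 × 931.494 = 552.019 MeV
Per nucleus in joules: 552.019 MeV × 1.602e-13 J/MeV = 8.8433e-11 J
Per mole: 8.8433e-11 J × 6.022e23 mol⁻¹ = 5.3254e+13 J/mol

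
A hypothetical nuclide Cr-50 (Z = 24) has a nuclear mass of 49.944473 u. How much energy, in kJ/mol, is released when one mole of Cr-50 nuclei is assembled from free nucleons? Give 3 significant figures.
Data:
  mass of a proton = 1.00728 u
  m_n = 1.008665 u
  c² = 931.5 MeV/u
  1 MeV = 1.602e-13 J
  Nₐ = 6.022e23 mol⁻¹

4.09e+10 kJ/mol

The nucleus contains 24 protons and 50 − 24 = 26 neutrons.
Σm = 24·m_p + 26·m_n = 24.17472 + 26.225290 = 50.400010 u
Mass defect Δm = 50.400010 − 49.944473 = 0.455537 u
Binding energy = Δm·c² = 0.455537 × 931.5 MeV/u = 424.333 MeV
Per nucleus in joules: 424.333 MeV × 1.602e-13 J/MeV = 6.7978e-11 J
Per mole: 6.7978e-11 J × 6.022e23 mol⁻¹ = 4.0936e+13 J/mol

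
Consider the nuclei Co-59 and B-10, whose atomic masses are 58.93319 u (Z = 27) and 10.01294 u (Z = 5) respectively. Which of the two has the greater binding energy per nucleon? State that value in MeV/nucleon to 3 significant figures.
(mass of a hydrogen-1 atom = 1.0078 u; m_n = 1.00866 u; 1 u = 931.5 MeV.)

Co-59; 8.75 MeV/nucleon

Co-59: Σm = 27(1.0078) + 32(1.00866) = 59.48772 u; Δm = 0.55453 u; E_B = 516.5447 MeV; E_B/A = 8.75499 MeV
B-10: Σm = 5(1.0078) + 5(1.00866) = 10.08230 u; Δm = 0.06936 u; E_B = 64.609 MeV; E_B/A = 6.461 MeV
Co-59 has the higher binding energy per nucleon, so it is the more tightly bound nucleus.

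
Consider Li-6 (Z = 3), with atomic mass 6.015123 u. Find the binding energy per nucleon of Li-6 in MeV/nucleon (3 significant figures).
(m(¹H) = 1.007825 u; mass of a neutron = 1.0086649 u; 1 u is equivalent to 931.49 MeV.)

Z = 3, so N = A − Z = 6 − 3 = 3.
Σm = 3·m(¹H) + 3·m_n = 3.023475 + 3.0259947 = 6.0494697 u
The mass defect is 6.0494697 − 6.015123 = 0.0343467 u.
Binding energy = Δm·c² = 0.0343467 × 931.49 MeV/u = 31.9936 MeV
BE/A = 31.9936 MeV / 6 = 5.332 MeV/nucleon

5.33 MeV/nucleon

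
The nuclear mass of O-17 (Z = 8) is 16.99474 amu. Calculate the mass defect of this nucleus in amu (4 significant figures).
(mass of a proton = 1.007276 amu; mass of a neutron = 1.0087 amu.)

With 8 protons and 9 neutrons (A = 17):
Mass of separated nucleons = 8(1.007276) + 9(1.0087) = 8.058208 + 9.0783 = 17.136508 amu
Δm = 17.136508 − 16.99474 = 0.141768 amu

0.1418 amu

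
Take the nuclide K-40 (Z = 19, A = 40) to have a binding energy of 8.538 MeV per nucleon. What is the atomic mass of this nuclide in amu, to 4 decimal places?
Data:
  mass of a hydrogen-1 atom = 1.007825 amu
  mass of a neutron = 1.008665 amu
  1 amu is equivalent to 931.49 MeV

Total binding energy = 40 × 8.538 = 341.520 MeV
Mass defect = 341.520 MeV / (931.49 MeV/amu) = 0.366638 amu
Constituent mass = 19(1.007825) + 21(1.008665) = 40.330640 amu
Atomic mass = 40.330640 − 0.366638 = 39.964002 amu ≈ 39.9640 amu (to 4 decimal places)

39.9640 amu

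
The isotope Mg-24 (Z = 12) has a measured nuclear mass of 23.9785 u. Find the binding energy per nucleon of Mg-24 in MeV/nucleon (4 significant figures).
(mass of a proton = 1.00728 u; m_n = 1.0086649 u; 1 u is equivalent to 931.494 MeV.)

The nucleus contains 12 protons and 24 − 12 = 12 neutrons.
Σm = 12·m_p + 12·m_n = 12.08736 + 12.1039788 = 24.1913388 u
The mass defect is 24.1913388 − 23.9785 = 0.2128388 u.
Converting to energy: 0.2128388 u × 931.494 MeV/u = 198.258 MeV
Per nucleon: 198.258 / 24 = 8.261 MeV

8.261 MeV/nucleon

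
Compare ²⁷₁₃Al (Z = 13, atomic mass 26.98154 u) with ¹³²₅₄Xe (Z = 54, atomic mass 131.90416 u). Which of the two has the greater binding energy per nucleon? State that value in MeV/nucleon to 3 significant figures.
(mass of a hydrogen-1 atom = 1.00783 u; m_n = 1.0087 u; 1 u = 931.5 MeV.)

¹³²₅₄Xe; 8.45 MeV/nucleon

²⁷₁₃Al: Σm = 13(1.00783) + 14(1.0087) = 27.22359 u; Δm = 0.24205 u; E_B = 225.47 MeV; E_B/A = 8.351 MeV
¹³²₅₄Xe: Σm = 54(1.00783) + 78(1.0087) = 133.10142 u; Δm = 1.19726 u; E_B = 1115.25 MeV; E_B/A = 8.449 MeV
¹³²₅₄Xe has the higher binding energy per nucleon, so it is the more tightly bound nucleus.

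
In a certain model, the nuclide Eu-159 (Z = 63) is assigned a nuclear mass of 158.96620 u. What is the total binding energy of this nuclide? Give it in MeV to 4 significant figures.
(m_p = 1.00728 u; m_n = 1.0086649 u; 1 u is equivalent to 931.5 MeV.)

With 63 protons and 96 neutrons (A = 159):
Σm = 63·m_p + 96·m_n = 63.45864 + 96.8318304 = 160.2904704 u
Mass defect Δm = 160.2904704 − 158.96620 = 1.3242704 u
Converting to energy: 1.3242704 u × 931.5 MeV/u = 1233.56 MeV

1234 MeV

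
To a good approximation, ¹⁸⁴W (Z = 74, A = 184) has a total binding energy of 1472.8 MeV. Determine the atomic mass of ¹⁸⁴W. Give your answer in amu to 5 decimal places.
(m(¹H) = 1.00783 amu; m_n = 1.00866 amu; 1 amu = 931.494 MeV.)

183.95090 amu

Mass defect = 1472.8 MeV / (931.494 MeV/amu) = 1.5811159 amu
Constituent mass = 74(1.00783) + 110(1.00866) = 185.53202 amu
Atomic mass = 185.53202 − 1.5811159 = 183.9509041 amu ≈ 183.95090 amu (to 5 decimal places)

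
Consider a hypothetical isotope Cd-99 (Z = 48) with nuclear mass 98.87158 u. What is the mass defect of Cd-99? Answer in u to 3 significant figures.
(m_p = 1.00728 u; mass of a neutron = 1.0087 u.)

Total constituent mass: 48 × 1.00728 + 51 × 1.0087 = 99.79314 u
The mass defect is 99.79314 − 98.87158 = 0.92156 u.

0.922 u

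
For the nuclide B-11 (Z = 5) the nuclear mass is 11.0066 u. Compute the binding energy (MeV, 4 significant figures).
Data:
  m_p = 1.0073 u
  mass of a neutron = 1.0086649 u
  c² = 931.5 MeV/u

76.28 MeV

With 5 protons and 6 neutrons (A = 11):
Mass of separated nucleons = 5(1.0073) + 6(1.0086649) = 5.0365 + 6.0519894 = 11.0884894 u
Δm = 11.0884894 − 11.0066 = 0.0818894 u
Converting to energy: 0.0818894 u × 931.5 MeV/u = 76.2800 MeV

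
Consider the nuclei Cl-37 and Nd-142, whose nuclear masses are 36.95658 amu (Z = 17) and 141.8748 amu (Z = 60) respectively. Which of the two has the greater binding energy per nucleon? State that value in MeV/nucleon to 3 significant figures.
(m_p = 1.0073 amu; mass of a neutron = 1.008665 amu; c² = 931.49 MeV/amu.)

Cl-37; 8.58 MeV/nucleon

Cl-37: Σm = 17(1.0073) + 20(1.008665) = 37.297400 amu; Δm = 0.340820 amu; E_B = 317.47 MeV; E_B/A = 8.580 MeV
Nd-142: Σm = 60(1.0073) + 82(1.008665) = 143.148530 amu; Δm = 1.273730 amu; E_B = 1186.47 MeV; E_B/A = 8.355 MeV
Cl-37 has the higher binding energy per nucleon, so it is the more tightly bound nucleus.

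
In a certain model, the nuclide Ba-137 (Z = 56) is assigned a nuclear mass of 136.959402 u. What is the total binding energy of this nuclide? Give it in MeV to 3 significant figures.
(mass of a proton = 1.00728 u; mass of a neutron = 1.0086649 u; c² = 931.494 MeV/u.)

1070 MeV

Mass of separated nucleons = 56(1.00728) + 81(1.0086649) = 56.40768 + 81.7018569 = 138.1095369 u
The mass defect is 138.1095369 − 136.959402 = 1.1501349 u.
Converting to energy: 1.1501349 u × 931.494 MeV/u = 1071.34 MeV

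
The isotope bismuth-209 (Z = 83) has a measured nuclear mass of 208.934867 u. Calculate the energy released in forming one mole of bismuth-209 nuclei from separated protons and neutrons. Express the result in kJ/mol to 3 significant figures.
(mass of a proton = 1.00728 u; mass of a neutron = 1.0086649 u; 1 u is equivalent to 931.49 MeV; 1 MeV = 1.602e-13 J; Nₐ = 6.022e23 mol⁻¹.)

1.58e+11 kJ/mol

With 83 protons and 126 neutrons (A = 209):
Σm = 83·m_p + 126·m_n = 83.60424 + 127.0917774 = 210.6960174 u
The mass defect is 210.6960174 − 208.934867 = 1.7611504 u.
Binding energy = Δm·c² = 1.7611504 × 931.49 MeV/u = 1640.49 MeV
Per nucleus in joules: 1640.49 MeV × 1.602e-13 J/MeV = 2.6281e-10 J
Per mole: 2.6281e-10 J × 6.022e23 mol⁻¹ = 1.5826e+14 J/mol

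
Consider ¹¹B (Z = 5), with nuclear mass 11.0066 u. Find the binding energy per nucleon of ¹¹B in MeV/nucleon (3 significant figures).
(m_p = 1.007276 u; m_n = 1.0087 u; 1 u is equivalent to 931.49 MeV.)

Σm = 5·m_p + 6·m_n = 5.036380 + 6.0522 = 11.088580 u
The mass defect is 11.088580 − 11.0066 = 0.081980 u.
E_B = 0.081980 × 931.49 = 76.3636 MeV
Dividing by A = 11 gives 6.942 MeV per nucleon.

6.94 MeV/nucleon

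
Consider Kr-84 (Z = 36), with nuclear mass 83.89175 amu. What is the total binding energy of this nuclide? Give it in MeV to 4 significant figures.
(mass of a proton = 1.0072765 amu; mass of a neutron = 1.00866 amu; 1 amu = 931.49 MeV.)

732.0 MeV

Total constituent mass: 36 × 1.0072765 + 48 × 1.00866 = 84.6776340 amu
Δm = 84.6776340 − 83.89175 = 0.7858840 amu
Binding energy = Δm·c² = 0.7858840 × 931.49 MeV/amu = 732.043 MeV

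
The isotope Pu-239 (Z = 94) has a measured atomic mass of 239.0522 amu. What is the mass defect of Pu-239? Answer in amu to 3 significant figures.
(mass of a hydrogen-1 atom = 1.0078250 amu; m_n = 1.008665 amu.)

1.94 amu

Mass of separated nucleons = 94(1.0078250) + 145(1.008665) = 94.7355500 + 146.256425 = 240.9919750 amu
Mass defect Δm = 240.9919750 − 239.0522 = 1.9397750 amu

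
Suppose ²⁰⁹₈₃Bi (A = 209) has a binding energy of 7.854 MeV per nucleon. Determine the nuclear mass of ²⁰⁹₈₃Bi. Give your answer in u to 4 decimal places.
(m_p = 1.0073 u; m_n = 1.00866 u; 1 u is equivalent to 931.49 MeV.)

208.9348 u

Total binding energy = 209 × 7.854 = 1641.486 MeV
Mass defect = 1641.486 MeV / (931.49 MeV/u) = 1.762215 u
Constituent mass = 83(1.0073) + 126(1.00866) = 210.69706 u
Nuclear mass = 210.69706 − 1.762215 = 208.934845 u ≈ 208.9348 u (to 4 decimal places)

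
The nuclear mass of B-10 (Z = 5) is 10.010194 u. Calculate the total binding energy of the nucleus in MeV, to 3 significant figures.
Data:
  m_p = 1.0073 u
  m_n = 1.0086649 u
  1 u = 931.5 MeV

Σm = 5·m_p + 5·m_n = 5.0365 + 5.0433245 = 10.0798245 u
Mass defect Δm = 10.0798245 − 10.010194 = 0.0696305 u
Converting to energy: 0.0696305 u × 931.5 MeV/u = 64.8608 MeV

64.9 MeV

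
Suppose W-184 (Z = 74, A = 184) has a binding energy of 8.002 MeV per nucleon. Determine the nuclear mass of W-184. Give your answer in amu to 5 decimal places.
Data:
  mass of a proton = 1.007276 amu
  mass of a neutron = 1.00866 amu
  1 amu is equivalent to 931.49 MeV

Total binding energy = 184 × 8.002 = 1472.368 MeV
Mass defect = 1472.368 MeV / (931.49 MeV/amu) = 1.5806589 amu
Constituent mass = 74(1.007276) + 110(1.00866) = 185.491024 amu
Nuclear mass = 185.491024 − 1.5806589 = 183.9103651 amu ≈ 183.91037 amu (to 5 decimal places)

183.91037 amu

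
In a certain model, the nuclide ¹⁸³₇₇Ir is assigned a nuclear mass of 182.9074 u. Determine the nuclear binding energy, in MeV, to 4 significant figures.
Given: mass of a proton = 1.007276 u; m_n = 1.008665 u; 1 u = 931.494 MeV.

1464 MeV

Mass of separated nucleons = 77(1.007276) + 106(1.008665) = 77.560252 + 106.918490 = 184.478742 u
Δm = 184.478742 − 182.9074 = 1.571342 u
Converting to energy: 1.571342 u × 931.494 MeV/u = 1463.70 MeV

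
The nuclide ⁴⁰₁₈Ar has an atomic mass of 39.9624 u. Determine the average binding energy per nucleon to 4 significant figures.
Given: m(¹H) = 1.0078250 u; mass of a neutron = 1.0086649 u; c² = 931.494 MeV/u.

Total constituent mass: 18 × 1.0078250 + 22 × 1.0086649 = 40.3314778 u
Mass defect Δm = 40.3314778 − 39.9624 = 0.3690778 u
Converting to energy: 0.3690778 u × 931.494 MeV/u = 343.794 MeV
Dividing by A = 40 gives 8.595 MeV per nucleon.

8.595 MeV/nucleon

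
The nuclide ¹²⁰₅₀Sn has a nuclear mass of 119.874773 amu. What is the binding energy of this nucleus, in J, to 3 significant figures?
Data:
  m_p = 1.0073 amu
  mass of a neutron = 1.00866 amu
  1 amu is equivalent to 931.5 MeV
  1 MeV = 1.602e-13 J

1.64e-10 J

Total constituent mass: 50 × 1.0073 + 70 × 1.00866 = 120.97120 amu
Δm = 120.97120 − 119.874773 = 1.096427 amu
E_B = 1.096427 × 931.5 = 1021.32 MeV
In joules: 1021.32 MeV × 1.602e-13 J/MeV = 1.6362e-10 J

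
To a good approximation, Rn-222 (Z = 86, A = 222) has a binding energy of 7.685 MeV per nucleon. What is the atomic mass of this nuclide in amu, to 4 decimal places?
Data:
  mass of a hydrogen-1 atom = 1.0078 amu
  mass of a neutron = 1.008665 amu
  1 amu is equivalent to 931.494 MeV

222.0177 amu

Total binding energy = 222 × 7.685 = 1706.070 MeV
Mass defect = 1706.070 MeV / (931.494 MeV/amu) = 1.831542 amu
Constituent mass = 86(1.0078) + 136(1.008665) = 223.849240 amu
Atomic mass = 223.849240 − 1.831542 = 222.017698 amu ≈ 222.0177 amu (to 4 decimal places)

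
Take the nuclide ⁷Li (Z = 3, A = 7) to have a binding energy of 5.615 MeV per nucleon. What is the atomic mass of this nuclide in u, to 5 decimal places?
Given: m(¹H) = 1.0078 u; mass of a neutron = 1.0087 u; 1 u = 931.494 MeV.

Total binding energy = 7 × 5.615 = 39.305 MeV
Mass defect = 39.305 MeV / (931.494 MeV/u) = 0.0421957 u
Constituent mass = 3(1.0078) + 4(1.0087) = 7.0582 u
Atomic mass = 7.0582 − 0.0421957 = 7.0160043 u ≈ 7.01600 u (to 5 decimal places)

7.01600 u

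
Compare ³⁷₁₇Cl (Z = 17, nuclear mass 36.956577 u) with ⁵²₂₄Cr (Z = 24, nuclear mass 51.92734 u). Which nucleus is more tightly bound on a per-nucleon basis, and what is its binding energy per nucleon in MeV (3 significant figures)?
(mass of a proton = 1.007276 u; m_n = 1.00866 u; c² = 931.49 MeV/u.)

³⁷₁₇Cl: Σm = 17(1.007276) + 20(1.00866) = 37.296892 u; Δm = 0.340315 u; E_B = 317.00 MeV; E_B/A = 8.568 MeV
⁵²₂₄Cr: Σm = 24(1.007276) + 28(1.00866) = 52.417104 u; Δm = 0.489764 u; E_B = 456.21 MeV; E_B/A = 8.773 MeV
⁵²₂₄Cr has the higher binding energy per nucleon, so it is the more tightly bound nucleus.

⁵²₂₄Cr; 8.77 MeV/nucleon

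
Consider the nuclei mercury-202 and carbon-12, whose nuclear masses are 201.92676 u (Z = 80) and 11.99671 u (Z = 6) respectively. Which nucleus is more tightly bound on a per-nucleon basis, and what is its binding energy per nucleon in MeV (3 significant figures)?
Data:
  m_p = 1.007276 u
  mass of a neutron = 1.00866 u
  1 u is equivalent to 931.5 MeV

mercury-202: Σm = 80(1.007276) + 122(1.00866) = 203.638600 u; Δm = 1.711840 u; E_B = 1594.6 MeV; E_B/A = 7.894 MeV
carbon-12: Σm = 6(1.007276) + 6(1.00866) = 12.095616 u; Δm = 0.098906 u; E_B = 92.131 MeV; E_B/A = 7.678 MeV
mercury-202 has the higher binding energy per nucleon, so it is the more tightly bound nucleus.

mercury-202; 7.89 MeV/nucleon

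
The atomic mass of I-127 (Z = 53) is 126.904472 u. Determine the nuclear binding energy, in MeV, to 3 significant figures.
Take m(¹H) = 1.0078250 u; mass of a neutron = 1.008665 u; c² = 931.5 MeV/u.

1070 MeV

With 53 protons and 74 neutrons (A = 127):
Total constituent mass: 53 × 1.0078250 + 74 × 1.008665 = 128.0559350 u
Δm = 128.0559350 − 126.904472 = 1.1514630 u
Binding energy = Δm·c² = 1.1514630 × 931.5 MeV/u = 1072.59 MeV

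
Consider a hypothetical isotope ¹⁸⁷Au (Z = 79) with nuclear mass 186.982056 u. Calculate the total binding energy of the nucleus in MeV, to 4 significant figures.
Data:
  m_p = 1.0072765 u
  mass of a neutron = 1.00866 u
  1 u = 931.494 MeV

Σm = 79·m_p + 108·m_n = 79.5748435 + 108.93528 = 188.5101235 u
Δm = 188.5101235 − 186.982056 = 1.5280675 u
Converting to energy: 1.5280675 u × 931.494 MeV/u = 1423.39 MeV

1423 MeV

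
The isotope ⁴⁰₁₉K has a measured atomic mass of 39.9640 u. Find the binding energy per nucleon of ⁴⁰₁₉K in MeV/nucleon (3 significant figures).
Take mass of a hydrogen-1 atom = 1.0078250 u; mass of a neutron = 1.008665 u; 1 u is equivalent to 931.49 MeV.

8.54 MeV/nucleon

Z = 19, so N = A − Z = 40 − 19 = 21.
Total constituent mass: 19 × 1.0078250 + 21 × 1.008665 = 40.3306400 u
Δm = 40.3306400 − 39.9640 = 0.3666400 u
Binding energy = Δm·c² = 0.3666400 × 931.49 MeV/u = 341.521 MeV
BE/A = 341.521 MeV / 40 = 8.538 MeV/nucleon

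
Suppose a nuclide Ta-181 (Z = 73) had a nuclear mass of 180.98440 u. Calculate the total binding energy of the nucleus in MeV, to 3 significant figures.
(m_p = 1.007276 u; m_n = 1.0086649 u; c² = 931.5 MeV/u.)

1380 MeV

Mass of separated nucleons = 73(1.007276) + 108(1.0086649) = 73.531148 + 108.9358092 = 182.4669572 u
Δm = 182.4669572 − 180.98440 = 1.4825572 u
Binding energy = Δm·c² = 1.4825572 × 931.5 MeV/u = 1381.00 MeV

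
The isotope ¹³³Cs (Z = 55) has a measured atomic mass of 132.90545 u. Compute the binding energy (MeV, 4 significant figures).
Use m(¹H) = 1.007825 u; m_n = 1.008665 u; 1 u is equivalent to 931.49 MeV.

1119 MeV

Total constituent mass: 55 × 1.007825 + 78 × 1.008665 = 134.106245 u
Mass defect Δm = 134.106245 − 132.90545 = 1.200795 u
Binding energy = Δm·c² = 1.200795 × 931.49 MeV/u = 1118.53 MeV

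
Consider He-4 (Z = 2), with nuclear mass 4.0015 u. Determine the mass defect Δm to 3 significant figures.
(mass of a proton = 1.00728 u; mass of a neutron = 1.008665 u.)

0.0304 u

Z = 2, so N = A − Z = 4 − 2 = 2.
Mass of separated nucleons = 2(1.00728) + 2(1.008665) = 2.01456 + 2.017330 = 4.031890 u
The mass defect is 4.031890 − 4.0015 = 0.030390 u.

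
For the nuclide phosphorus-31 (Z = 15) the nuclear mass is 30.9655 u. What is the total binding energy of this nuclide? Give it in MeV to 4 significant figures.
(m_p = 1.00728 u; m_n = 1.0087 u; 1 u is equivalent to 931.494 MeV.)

263.5 MeV

Mass of separated nucleons = 15(1.00728) + 16(1.0087) = 15.10920 + 16.1392 = 31.24840 u
Mass defect Δm = 31.24840 − 30.9655 = 0.28290 u
Converting to energy: 0.28290 u × 931.494 MeV/u = 263.520 MeV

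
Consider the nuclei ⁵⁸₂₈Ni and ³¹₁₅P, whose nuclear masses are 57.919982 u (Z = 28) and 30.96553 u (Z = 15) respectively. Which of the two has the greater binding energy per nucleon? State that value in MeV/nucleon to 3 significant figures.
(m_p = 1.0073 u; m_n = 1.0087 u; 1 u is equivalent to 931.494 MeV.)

⁵⁸₂₈Ni; 8.76 MeV/nucleon

⁵⁸₂₈Ni: Σm = 28(1.0073) + 30(1.0087) = 58.4654 u; Δm = 0.545418 u; E_B = 508.054 MeV; E_B/A = 8.760 MeV
³¹₁₅P: Σm = 15(1.0073) + 16(1.0087) = 31.2487 u; Δm = 0.28317 u; E_B = 263.77 MeV; E_B/A = 8.509 MeV
⁵⁸₂₈Ni has the higher binding energy per nucleon, so it is the more tightly bound nucleus.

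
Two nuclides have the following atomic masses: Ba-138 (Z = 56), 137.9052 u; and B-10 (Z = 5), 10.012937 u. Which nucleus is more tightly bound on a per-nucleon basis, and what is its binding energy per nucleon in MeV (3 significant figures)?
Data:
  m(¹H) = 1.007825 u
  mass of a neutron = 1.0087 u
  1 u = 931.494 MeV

Ba-138; 8.41 MeV/nucleon

Ba-138: Σm = 56(1.007825) + 82(1.0087) = 139.151600 u; Δm = 1.246400 u; E_B = 1161.0 MeV; E_B/A = 8.413 MeV
B-10: Σm = 5(1.007825) + 5(1.0087) = 10.082625 u; Δm = 0.069688 u; E_B = 64.914 MeV; E_B/A = 6.491 MeV
Ba-138 has the higher binding energy per nucleon, so it is the more tightly bound nucleus.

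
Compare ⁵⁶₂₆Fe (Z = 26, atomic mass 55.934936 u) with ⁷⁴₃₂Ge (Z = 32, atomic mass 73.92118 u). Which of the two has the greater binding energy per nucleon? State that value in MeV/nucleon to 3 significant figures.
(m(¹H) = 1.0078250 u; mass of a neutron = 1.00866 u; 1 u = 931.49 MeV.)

⁵⁶₂₆Fe: Σm = 26(1.0078250) + 30(1.00866) = 56.4632500 u; Δm = 0.5283140 u; E_B = 492.12 MeV; E_B/A = 8.788 MeV
⁷⁴₃₂Ge: Σm = 32(1.0078250) + 42(1.00866) = 74.6141200 u; Δm = 0.6929400 u; E_B = 645.47 MeV; E_B/A = 8.723 MeV
⁵⁶₂₆Fe has the higher binding energy per nucleon, so it is the more tightly bound nucleus.

⁵⁶₂₆Fe; 8.79 MeV/nucleon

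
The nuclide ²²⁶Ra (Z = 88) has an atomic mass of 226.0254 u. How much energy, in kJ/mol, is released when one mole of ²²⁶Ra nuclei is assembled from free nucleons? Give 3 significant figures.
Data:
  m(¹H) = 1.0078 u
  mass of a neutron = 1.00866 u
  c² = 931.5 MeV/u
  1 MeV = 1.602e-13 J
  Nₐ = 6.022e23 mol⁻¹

Total constituent mass: 88 × 1.0078 + 138 × 1.00866 = 227.88148 u
Mass defect Δm = 227.88148 − 226.0254 = 1.85608 u
Binding energy = Δm·c² = 1.85608 × 931.5 MeV/u = 1728.94 MeV
Per nucleus in joules: 1728.94 MeV × 1.602e-13 J/MeV = 2.7698e-10 J
Per mole: 2.7698e-10 J × 6.022e23 mol⁻¹ = 1.6680e+14 J/mol

1.67e+11 kJ/mol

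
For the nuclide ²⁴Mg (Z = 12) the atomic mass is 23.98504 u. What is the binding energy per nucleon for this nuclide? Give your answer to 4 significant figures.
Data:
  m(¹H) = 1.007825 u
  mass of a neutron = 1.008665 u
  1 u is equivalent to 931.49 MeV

Total constituent mass: 12 × 1.007825 + 12 × 1.008665 = 24.197880 u
Δm = 24.197880 − 23.98504 = 0.212840 u
E_B = 0.212840 × 931.49 = 198.258 MeV
Per nucleon: 198.258 / 24 = 8.261 MeV

8.261 MeV/nucleon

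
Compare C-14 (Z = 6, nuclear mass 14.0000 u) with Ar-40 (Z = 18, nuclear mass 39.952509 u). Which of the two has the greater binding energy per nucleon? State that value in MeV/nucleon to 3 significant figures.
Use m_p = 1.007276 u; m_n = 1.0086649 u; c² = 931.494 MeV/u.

Ar-40; 8.60 MeV/nucleon

C-14: Σm = 6(1.007276) + 8(1.0086649) = 14.1129752 u; Δm = 0.1129752 u; E_B = 105.24 MeV; E_B/A = 7.517 MeV
Ar-40: Σm = 18(1.007276) + 22(1.0086649) = 40.3215958 u; Δm = 0.3690868 u; E_B = 343.80 MeV; E_B/A = 8.595 MeV
Ar-40 has the higher binding energy per nucleon, so it is the more tightly bound nucleus.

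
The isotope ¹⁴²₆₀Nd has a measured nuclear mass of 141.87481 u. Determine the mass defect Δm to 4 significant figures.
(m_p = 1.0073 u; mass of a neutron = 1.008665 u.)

With 60 protons and 82 neutrons (A = 142):
Total constituent mass: 60 × 1.0073 + 82 × 1.008665 = 143.148530 u
Δm = 143.148530 − 141.87481 = 1.273720 u

1.274 u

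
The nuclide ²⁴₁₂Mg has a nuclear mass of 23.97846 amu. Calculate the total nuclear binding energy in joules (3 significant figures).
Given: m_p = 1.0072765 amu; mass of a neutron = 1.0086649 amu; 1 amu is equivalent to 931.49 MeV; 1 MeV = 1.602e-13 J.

3.18e-11 J

With 12 protons and 12 neutrons (A = 24):
Mass of separated nucleons = 12(1.0072765) + 12(1.0086649) = 12.0873180 + 12.1039788 = 24.1912968 amu
Δm = 24.1912968 − 23.97846 = 0.2128368 amu
Converting to energy: 0.2128368 amu × 931.49 MeV/amu = 198.255 MeV
In joules: 198.255 MeV × 1.602e-13 J/MeV = 3.1760e-11 J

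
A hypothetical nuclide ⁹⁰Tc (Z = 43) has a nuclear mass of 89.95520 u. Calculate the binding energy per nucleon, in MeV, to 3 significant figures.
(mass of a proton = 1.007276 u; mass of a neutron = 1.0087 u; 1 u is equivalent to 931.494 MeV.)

With 43 protons and 47 neutrons (A = 90):
Σm = 43·m_p + 47·m_n = 43.312868 + 47.4089 = 90.721768 u
Δm = 90.721768 − 89.95520 = 0.766568 u
Binding energy = Δm·c² = 0.766568 × 931.494 MeV/u = 714.053 MeV
Dividing by A = 90 gives 7.934 MeV per nucleon.

7.93 MeV/nucleon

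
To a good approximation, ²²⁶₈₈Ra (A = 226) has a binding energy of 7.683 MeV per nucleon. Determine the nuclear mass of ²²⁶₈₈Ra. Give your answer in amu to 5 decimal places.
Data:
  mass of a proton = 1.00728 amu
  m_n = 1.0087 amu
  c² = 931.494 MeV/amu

225.97718 amu

Total binding energy = 226 × 7.683 = 1736.358 MeV
Mass defect = 1736.358 MeV / (931.494 MeV/amu) = 1.8640571 amu
Constituent mass = 88(1.00728) + 138(1.0087) = 227.84124 amu
Nuclear mass = 227.84124 − 1.8640571 = 225.9771829 amu ≈ 225.97718 amu (to 5 decimal places)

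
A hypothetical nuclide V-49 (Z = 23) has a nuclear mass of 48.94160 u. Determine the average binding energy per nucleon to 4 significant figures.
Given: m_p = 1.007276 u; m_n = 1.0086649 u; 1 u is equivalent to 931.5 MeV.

Σm = 23·m_p + 26·m_n = 23.167348 + 26.2252874 = 49.3926354 u
The mass defect is 49.3926354 − 48.94160 = 0.4510354 u.
E_B = 0.4510354 × 931.5 = 420.139 MeV
Per nucleon: 420.139 / 49 = 8.574 MeV

8.574 MeV/nucleon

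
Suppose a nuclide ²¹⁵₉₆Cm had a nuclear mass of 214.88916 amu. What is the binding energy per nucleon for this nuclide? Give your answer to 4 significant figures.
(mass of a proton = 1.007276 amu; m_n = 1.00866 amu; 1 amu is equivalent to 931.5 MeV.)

7.971 MeV/nucleon

Mass of separated nucleons = 96(1.007276) + 119(1.00866) = 96.698496 + 120.03054 = 216.729036 amu
Δm = 216.729036 − 214.88916 = 1.839876 amu
E_B = 1.839876 × 931.5 = 1713.84 MeV
Dividing by A = 215 gives 7.971 MeV per nucleon.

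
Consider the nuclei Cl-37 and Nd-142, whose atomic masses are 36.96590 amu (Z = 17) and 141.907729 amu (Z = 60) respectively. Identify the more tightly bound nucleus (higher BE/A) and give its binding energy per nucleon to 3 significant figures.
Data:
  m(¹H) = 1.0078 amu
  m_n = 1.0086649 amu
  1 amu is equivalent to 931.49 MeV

Cl-37: Σm = 17(1.0078) + 20(1.0086649) = 37.3058980 amu; Δm = 0.3399980 amu; E_B = 316.705 MeV; E_B/A = 8.560 MeV
Nd-142: Σm = 60(1.0078) + 82(1.0086649) = 143.1785218 amu; Δm = 1.2707928 amu; E_B = 1183.7 MeV; E_B/A = 8.336 MeV
Cl-37 has the higher binding energy per nucleon, so it is the more tightly bound nucleus.

Cl-37; 8.56 MeV/nucleon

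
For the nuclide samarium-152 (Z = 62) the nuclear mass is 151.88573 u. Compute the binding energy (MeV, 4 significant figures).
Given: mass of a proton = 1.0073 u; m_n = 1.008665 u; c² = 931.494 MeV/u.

Z = 62, so N = A − Z = 152 − 62 = 90.
Total constituent mass: 62 × 1.0073 + 90 × 1.008665 = 153.232450 u
Mass defect Δm = 153.232450 − 151.88573 = 1.346720 u
Converting to energy: 1.346720 u × 931.494 MeV/u = 1254.46 MeV

1254 MeV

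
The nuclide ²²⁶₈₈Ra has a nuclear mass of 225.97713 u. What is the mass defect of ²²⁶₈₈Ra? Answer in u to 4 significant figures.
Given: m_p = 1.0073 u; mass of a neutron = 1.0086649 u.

Σm = 88·m_p + 138·m_n = 88.6424 + 139.1957562 = 227.8381562 u
The mass defect is 227.8381562 − 225.97713 = 1.8610262 u.

1.861 u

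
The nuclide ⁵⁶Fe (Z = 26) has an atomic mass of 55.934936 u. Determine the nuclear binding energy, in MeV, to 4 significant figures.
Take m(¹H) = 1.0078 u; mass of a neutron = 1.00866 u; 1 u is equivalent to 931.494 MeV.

491.5 MeV

The nucleus contains 26 protons and 56 − 26 = 30 neutrons.
Mass of separated nucleons = 26(1.0078) + 30(1.00866) = 26.2028 + 30.25980 = 56.46260 u
Δm = 56.46260 − 55.934936 = 0.527664 u
Converting to energy: 0.527664 u × 931.494 MeV/u = 491.516 MeV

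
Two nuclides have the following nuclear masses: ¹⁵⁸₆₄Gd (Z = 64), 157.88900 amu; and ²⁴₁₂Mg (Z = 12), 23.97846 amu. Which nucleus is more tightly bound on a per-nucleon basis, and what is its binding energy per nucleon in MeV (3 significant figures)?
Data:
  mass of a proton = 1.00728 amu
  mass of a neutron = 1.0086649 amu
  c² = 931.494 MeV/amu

¹⁵⁸₆₄Gd: Σm = 64(1.00728) + 94(1.0086649) = 159.2804206 amu; Δm = 1.3914206 amu; E_B = 1296.1 MeV; E_B/A = 8.203 MeV
²⁴₁₂Mg: Σm = 12(1.00728) + 12(1.0086649) = 24.1913388 amu; Δm = 0.2128788 amu; E_B = 198.295 MeV; E_B/A = 8.262 MeV
²⁴₁₂Mg has the higher binding energy per nucleon, so it is the more tightly bound nucleus.

²⁴₁₂Mg; 8.26 MeV/nucleon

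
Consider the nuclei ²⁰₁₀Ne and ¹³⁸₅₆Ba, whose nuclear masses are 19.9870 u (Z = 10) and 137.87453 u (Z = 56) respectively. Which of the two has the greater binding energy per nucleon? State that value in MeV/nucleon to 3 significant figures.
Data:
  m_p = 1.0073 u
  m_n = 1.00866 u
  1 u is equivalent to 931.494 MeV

¹³⁸₅₆Ba; 8.40 MeV/nucleon

²⁰₁₀Ne: Σm = 10(1.0073) + 10(1.00866) = 20.15960 u; Δm = 0.17260 u; E_B = 160.78 MeV; E_B/A = 8.039 MeV
¹³⁸₅₆Ba: Σm = 56(1.0073) + 82(1.00866) = 139.11892 u; Δm = 1.24439 u; E_B = 1159.14 MeV; E_B/A = 8.400 MeV
¹³⁸₅₆Ba has the higher binding energy per nucleon, so it is the more tightly bound nucleus.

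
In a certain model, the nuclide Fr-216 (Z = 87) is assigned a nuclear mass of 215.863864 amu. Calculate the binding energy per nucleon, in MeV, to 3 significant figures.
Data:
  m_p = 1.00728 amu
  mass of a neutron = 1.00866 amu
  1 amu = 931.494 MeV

The nucleus contains 87 protons and 216 − 87 = 129 neutrons.
Mass of separated nucleons = 87(1.00728) + 129(1.00866) = 87.63336 + 130.11714 = 217.75050 amu
The mass defect is 217.75050 − 215.863864 = 1.886636 amu.
E_B = 1.886636 × 931.494 = 1757.39 MeV
Per nucleon: 1757.39 / 216 = 8.136 MeV

8.14 MeV/nucleon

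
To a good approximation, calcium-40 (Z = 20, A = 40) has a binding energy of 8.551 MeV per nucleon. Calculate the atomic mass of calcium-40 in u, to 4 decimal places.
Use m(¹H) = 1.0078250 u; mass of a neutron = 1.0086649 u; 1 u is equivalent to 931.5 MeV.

Total binding energy = 40 × 8.551 = 342.040 MeV
Mass defect = 342.040 MeV / (931.5 MeV/u) = 0.367193 u
Constituent mass = 20(1.0078250) + 20(1.0086649) = 40.3297980 u
Atomic mass = 40.3297980 − 0.367193 = 39.9626050 u ≈ 39.9626 u (to 4 decimal places)

39.9626 u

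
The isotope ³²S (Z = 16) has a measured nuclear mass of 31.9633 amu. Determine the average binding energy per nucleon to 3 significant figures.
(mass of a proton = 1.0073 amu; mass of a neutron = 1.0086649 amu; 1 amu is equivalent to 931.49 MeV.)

Total constituent mass: 16 × 1.0073 + 16 × 1.0086649 = 32.2554384 amu
The mass defect is 32.2554384 − 31.9633 = 0.2921384 amu.
Binding energy = Δm·c² = 0.2921384 × 931.49 MeV/amu = 272.124 MeV
Dividing by A = 32 gives 8.504 MeV per nucleon.

8.50 MeV/nucleon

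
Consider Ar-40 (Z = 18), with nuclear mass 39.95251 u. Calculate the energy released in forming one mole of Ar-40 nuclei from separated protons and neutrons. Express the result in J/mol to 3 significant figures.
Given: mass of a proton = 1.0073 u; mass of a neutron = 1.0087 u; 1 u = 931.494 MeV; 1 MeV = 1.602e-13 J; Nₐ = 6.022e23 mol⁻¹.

Z = 18, so N = A − Z = 40 − 18 = 22.
Mass of separated nucleons = 18(1.0073) + 22(1.0087) = 18.1314 + 22.1914 = 40.3228 u
The mass defect is 40.3228 − 39.95251 = 0.37029 u.
E_B = 0.37029 × 931.494 = 344.923 MeV
Per nucleus in joules: 344.923 MeV × 1.602e-13 J/MeV = 5.5257e-11 J
Per mole: 5.5257e-11 J × 6.022e23 mol⁻¹ = 3.3276e+13 J/mol

3.33e+13 J/mol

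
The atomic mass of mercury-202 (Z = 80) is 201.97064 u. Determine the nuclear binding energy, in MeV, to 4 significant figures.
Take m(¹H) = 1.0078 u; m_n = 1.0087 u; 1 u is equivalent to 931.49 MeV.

1597 MeV

The nucleus contains 80 protons and 202 − 80 = 122 neutrons.
Total constituent mass: 80 × 1.0078 + 122 × 1.0087 = 203.6854 u
The mass defect is 203.6854 − 201.97064 = 1.71476 u.
Binding energy = Δm·c² = 1.71476 × 931.49 MeV/u = 1597.28 MeV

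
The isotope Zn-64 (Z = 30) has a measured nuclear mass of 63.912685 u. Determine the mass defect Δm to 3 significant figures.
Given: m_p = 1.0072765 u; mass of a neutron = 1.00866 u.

With 30 protons and 34 neutrons (A = 64):
Σm = 30·m_p + 34·m_n = 30.2182950 + 34.29444 = 64.5127350 u
Δm = 64.5127350 − 63.912685 = 0.6000500 u

0.600 u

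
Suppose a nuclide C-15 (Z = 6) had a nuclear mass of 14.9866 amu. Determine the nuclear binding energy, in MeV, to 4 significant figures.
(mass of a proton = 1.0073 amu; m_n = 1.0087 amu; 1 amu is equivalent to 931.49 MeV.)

126.2 MeV

The nucleus contains 6 protons and 15 − 6 = 9 neutrons.
Σm = 6·m_p + 9·m_n = 6.0438 + 9.0783 = 15.1221 amu
The mass defect is 15.1221 − 14.9866 = 0.1355 amu.
Converting to energy: 0.1355 amu × 931.49 MeV/amu = 126.217 MeV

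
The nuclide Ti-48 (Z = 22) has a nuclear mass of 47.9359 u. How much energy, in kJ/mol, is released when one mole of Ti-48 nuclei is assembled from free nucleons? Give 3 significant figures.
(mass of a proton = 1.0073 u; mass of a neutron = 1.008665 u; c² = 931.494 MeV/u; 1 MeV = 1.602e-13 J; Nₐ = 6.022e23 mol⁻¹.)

Mass of separated nucleons = 22(1.0073) + 26(1.008665) = 22.1606 + 26.225290 = 48.385890 u
The mass defect is 48.385890 − 47.9359 = 0.449990 u.
E_B = 0.449990 × 931.494 = 419.163 MeV
Per nucleus in joules: 419.163 MeV × 1.602e-13 J/MeV = 6.7150e-11 J
Per mole: 6.7150e-11 J × 6.022e23 mol⁻¹ = 4.0438e+13 J/mol

4.04e+10 kJ/mol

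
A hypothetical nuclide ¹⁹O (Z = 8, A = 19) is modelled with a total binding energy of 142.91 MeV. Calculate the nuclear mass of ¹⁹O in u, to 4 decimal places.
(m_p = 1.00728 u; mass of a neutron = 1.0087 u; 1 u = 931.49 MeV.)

19.0005 u

Mass defect = 142.91 MeV / (931.49 MeV/u) = 0.153421 u
Constituent mass = 8(1.00728) + 11(1.0087) = 19.15394 u
Nuclear mass = 19.15394 − 0.153421 = 19.000519 u ≈ 19.0005 u (to 4 decimal places)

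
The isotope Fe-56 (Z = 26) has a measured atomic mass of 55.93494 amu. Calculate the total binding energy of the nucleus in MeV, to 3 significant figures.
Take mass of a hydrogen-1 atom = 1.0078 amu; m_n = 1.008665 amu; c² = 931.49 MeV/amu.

With 26 protons and 30 neutrons (A = 56):
Σm = 26·m(¹H) + 30·m_n = 26.2028 + 30.259950 = 56.462750 amu
The mass defect is 56.462750 − 55.93494 = 0.527810 amu.
Binding energy = Δm·c² = 0.527810 × 931.49 MeV/amu = 491.650 MeV

492 MeV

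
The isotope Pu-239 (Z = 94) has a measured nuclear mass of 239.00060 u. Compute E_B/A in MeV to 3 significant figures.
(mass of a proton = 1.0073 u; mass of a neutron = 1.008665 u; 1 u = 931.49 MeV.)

7.57 MeV/nucleon

Z = 94, so N = A − Z = 239 − 94 = 145.
Σm = 94·m_p + 145·m_n = 94.6862 + 146.256425 = 240.942625 u
Mass defect Δm = 240.942625 − 239.00060 = 1.942025 u
Converting to energy: 1.942025 u × 931.49 MeV/u = 1808.98 MeV
Dividing by A = 239 gives 7.569 MeV per nucleon.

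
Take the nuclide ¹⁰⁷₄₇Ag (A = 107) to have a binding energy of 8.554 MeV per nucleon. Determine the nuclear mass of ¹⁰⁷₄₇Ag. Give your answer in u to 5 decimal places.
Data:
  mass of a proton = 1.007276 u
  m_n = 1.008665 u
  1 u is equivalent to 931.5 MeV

Total binding energy = 107 × 8.554 = 915.278 MeV
Mass defect = 915.278 MeV / (931.5 MeV/u) = 0.9825851 u
Constituent mass = 47(1.007276) + 60(1.008665) = 107.861872 u
Nuclear mass = 107.861872 − 0.9825851 = 106.8792869 u ≈ 106.87929 u (to 5 decimal places)

106.87929 u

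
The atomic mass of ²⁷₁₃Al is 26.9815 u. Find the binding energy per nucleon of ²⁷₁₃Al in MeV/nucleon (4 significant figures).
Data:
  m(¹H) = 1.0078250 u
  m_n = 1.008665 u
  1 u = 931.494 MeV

The nucleus contains 13 protons and 27 − 13 = 14 neutrons.
Total constituent mass: 13 × 1.0078250 + 14 × 1.008665 = 27.2230350 u
Mass defect Δm = 27.2230350 − 26.9815 = 0.2415350 u
Binding energy = Δm·c² = 0.2415350 × 931.494 MeV/u = 224.988 MeV
Per nucleon: 224.988 / 27 = 8.333 MeV

8.333 MeV/nucleon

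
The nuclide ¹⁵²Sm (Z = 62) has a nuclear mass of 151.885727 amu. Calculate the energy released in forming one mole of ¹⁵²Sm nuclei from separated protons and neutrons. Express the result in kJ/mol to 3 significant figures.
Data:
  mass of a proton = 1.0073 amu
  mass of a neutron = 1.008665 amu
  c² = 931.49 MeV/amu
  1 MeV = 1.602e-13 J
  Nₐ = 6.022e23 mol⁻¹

1.21e+11 kJ/mol

With 62 protons and 90 neutrons (A = 152):
Mass of separated nucleons = 62(1.0073) + 90(1.008665) = 62.4526 + 90.779850 = 153.232450 amu
The mass defect is 153.232450 − 151.885727 = 1.346723 amu.
E_B = 1.346723 × 931.49 = 1254.46 MeV
Per nucleus in joules: 1254.46 MeV × 1.602e-13 J/MeV = 2.0096e-10 J
Per mole: 2.0096e-10 J × 6.022e23 mol⁻¹ = 1.2102e+14 J/mol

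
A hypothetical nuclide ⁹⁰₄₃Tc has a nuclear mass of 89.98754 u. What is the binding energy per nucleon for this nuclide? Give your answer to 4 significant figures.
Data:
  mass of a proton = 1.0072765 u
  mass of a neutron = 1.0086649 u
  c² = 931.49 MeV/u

7.582 MeV/nucleon

Total constituent mass: 43 × 1.0072765 + 47 × 1.0086649 = 90.7201398 u
The mass defect is 90.7201398 − 89.98754 = 0.7325998 u.
Converting to energy: 0.7325998 u × 931.49 MeV/u = 682.409 MeV
Dividing by A = 90 gives 7.582 MeV per nucleon.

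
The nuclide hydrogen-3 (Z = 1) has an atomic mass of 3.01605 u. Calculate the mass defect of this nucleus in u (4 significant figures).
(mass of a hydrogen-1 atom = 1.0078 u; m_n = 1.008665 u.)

0.009080 u

The nucleus contains 1 protons and 3 − 1 = 2 neutrons.
Σm = 1·m(¹H) + 2·m_n = 1.0078 + 2.017330 = 3.025130 u
Δm = 3.025130 − 3.01605 = 0.009080 u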